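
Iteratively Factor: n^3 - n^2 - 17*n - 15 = (n - 5)*(n^2 + 4*n + 3) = (n - 5)*(n + 3)*(n + 1)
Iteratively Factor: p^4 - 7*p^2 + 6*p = (p + 3)*(p^3 - 3*p^2 + 2*p) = (p - 1)*(p + 3)*(p^2 - 2*p) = p*(p - 1)*(p + 3)*(p - 2)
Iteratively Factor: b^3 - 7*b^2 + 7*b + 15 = (b - 3)*(b^2 - 4*b - 5) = (b - 3)*(b + 1)*(b - 5)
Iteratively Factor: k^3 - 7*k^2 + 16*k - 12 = (k - 2)*(k^2 - 5*k + 6) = (k - 3)*(k - 2)*(k - 2)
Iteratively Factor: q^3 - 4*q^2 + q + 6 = (q - 3)*(q^2 - q - 2) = (q - 3)*(q + 1)*(q - 2)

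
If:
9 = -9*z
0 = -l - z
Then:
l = 1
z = -1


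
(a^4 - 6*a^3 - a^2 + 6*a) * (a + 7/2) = a^5 - 5*a^4/2 - 22*a^3 + 5*a^2/2 + 21*a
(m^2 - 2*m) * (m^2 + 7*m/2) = m^4 + 3*m^3/2 - 7*m^2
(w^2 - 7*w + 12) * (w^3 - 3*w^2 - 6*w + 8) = w^5 - 10*w^4 + 27*w^3 + 14*w^2 - 128*w + 96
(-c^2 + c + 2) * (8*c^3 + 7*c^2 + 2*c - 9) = -8*c^5 + c^4 + 21*c^3 + 25*c^2 - 5*c - 18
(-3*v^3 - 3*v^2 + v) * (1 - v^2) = 3*v^5 + 3*v^4 - 4*v^3 - 3*v^2 + v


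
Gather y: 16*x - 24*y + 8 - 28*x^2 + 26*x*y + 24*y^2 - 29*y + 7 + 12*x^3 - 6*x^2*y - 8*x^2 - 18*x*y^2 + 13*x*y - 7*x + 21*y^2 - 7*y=12*x^3 - 36*x^2 + 9*x + y^2*(45 - 18*x) + y*(-6*x^2 + 39*x - 60) + 15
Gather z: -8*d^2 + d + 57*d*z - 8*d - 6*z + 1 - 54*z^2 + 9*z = -8*d^2 - 7*d - 54*z^2 + z*(57*d + 3) + 1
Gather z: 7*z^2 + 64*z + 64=7*z^2 + 64*z + 64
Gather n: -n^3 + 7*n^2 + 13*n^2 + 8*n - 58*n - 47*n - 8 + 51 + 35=-n^3 + 20*n^2 - 97*n + 78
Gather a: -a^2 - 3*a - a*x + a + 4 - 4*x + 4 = -a^2 + a*(-x - 2) - 4*x + 8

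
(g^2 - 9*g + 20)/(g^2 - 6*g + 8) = (g - 5)/(g - 2)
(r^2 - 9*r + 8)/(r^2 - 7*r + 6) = (r - 8)/(r - 6)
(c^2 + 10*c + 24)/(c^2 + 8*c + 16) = (c + 6)/(c + 4)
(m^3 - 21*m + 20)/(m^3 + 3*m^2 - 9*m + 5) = (m - 4)/(m - 1)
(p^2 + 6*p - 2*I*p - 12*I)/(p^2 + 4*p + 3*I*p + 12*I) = (p^2 + 2*p*(3 - I) - 12*I)/(p^2 + p*(4 + 3*I) + 12*I)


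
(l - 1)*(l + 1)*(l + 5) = l^3 + 5*l^2 - l - 5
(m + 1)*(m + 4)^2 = m^3 + 9*m^2 + 24*m + 16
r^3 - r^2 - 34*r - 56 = (r - 7)*(r + 2)*(r + 4)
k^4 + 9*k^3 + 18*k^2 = k^2*(k + 3)*(k + 6)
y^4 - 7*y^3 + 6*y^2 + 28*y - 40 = (y - 5)*(y - 2)^2*(y + 2)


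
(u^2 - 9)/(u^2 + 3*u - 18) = (u + 3)/(u + 6)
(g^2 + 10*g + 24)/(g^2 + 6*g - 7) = (g^2 + 10*g + 24)/(g^2 + 6*g - 7)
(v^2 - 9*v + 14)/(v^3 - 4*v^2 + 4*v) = (v - 7)/(v*(v - 2))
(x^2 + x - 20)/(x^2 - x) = (x^2 + x - 20)/(x*(x - 1))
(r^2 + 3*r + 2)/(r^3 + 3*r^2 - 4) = (r + 1)/(r^2 + r - 2)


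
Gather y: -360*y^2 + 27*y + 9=-360*y^2 + 27*y + 9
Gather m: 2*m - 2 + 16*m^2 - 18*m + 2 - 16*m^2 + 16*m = 0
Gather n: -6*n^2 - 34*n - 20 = -6*n^2 - 34*n - 20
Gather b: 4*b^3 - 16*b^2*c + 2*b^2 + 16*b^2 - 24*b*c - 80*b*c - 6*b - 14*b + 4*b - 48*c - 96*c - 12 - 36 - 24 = 4*b^3 + b^2*(18 - 16*c) + b*(-104*c - 16) - 144*c - 72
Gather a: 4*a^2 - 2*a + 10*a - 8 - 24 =4*a^2 + 8*a - 32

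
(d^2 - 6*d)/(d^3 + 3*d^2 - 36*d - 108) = d/(d^2 + 9*d + 18)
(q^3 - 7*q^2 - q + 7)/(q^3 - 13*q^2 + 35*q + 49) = (q - 1)/(q - 7)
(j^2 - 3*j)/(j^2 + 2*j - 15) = j/(j + 5)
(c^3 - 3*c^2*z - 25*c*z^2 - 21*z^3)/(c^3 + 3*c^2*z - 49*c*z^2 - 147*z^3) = (c + z)/(c + 7*z)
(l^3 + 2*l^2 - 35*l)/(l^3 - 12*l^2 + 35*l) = (l + 7)/(l - 7)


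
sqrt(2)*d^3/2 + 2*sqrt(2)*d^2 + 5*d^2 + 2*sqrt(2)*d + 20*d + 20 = (d + 2)*(d + 5*sqrt(2))*(sqrt(2)*d/2 + sqrt(2))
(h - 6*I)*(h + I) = h^2 - 5*I*h + 6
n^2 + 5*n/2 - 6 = (n - 3/2)*(n + 4)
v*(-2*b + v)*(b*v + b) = -2*b^2*v^2 - 2*b^2*v + b*v^3 + b*v^2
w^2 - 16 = (w - 4)*(w + 4)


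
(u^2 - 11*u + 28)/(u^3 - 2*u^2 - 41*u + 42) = (u - 4)/(u^2 + 5*u - 6)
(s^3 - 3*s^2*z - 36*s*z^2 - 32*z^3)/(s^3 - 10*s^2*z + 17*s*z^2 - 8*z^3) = (s^2 + 5*s*z + 4*z^2)/(s^2 - 2*s*z + z^2)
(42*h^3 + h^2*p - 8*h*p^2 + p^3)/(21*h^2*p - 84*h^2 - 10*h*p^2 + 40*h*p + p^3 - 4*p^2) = (2*h + p)/(p - 4)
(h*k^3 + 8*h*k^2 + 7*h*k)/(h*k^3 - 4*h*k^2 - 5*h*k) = (k + 7)/(k - 5)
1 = 1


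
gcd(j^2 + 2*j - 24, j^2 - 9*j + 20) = j - 4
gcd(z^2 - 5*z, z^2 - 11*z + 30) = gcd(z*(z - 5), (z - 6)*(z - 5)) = z - 5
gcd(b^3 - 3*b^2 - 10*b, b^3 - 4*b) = b^2 + 2*b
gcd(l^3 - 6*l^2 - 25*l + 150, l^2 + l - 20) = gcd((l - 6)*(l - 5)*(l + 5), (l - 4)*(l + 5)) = l + 5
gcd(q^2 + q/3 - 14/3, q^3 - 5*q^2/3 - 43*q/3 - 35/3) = q + 7/3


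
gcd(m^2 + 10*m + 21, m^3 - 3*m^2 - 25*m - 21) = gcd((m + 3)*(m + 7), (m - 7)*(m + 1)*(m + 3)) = m + 3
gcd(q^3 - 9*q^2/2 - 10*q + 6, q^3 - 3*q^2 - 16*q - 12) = q^2 - 4*q - 12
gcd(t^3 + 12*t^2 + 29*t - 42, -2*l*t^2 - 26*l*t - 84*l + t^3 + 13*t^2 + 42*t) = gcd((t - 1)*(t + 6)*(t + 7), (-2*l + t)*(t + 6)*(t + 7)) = t^2 + 13*t + 42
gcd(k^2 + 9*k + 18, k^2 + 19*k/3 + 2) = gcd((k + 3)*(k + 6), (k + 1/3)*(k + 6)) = k + 6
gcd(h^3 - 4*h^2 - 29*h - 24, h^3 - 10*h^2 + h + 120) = h^2 - 5*h - 24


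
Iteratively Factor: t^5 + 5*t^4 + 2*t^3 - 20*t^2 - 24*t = (t - 2)*(t^4 + 7*t^3 + 16*t^2 + 12*t) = (t - 2)*(t + 3)*(t^3 + 4*t^2 + 4*t) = t*(t - 2)*(t + 3)*(t^2 + 4*t + 4) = t*(t - 2)*(t + 2)*(t + 3)*(t + 2)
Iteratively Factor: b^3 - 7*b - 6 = (b - 3)*(b^2 + 3*b + 2) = (b - 3)*(b + 2)*(b + 1)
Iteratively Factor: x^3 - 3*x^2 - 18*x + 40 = (x - 5)*(x^2 + 2*x - 8) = (x - 5)*(x + 4)*(x - 2)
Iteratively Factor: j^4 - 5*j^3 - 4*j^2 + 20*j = (j)*(j^3 - 5*j^2 - 4*j + 20) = j*(j - 2)*(j^2 - 3*j - 10) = j*(j - 2)*(j + 2)*(j - 5)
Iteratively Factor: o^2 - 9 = (o - 3)*(o + 3)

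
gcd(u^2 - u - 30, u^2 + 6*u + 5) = u + 5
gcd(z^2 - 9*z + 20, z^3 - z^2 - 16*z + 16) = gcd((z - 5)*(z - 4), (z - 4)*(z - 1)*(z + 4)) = z - 4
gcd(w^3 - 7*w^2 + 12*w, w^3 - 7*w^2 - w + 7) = 1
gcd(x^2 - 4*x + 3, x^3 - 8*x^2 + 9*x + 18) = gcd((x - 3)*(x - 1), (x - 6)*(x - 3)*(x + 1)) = x - 3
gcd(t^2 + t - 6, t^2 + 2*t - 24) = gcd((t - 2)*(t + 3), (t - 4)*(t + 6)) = 1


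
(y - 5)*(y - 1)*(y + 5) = y^3 - y^2 - 25*y + 25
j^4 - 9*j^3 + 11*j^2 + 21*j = j*(j - 7)*(j - 3)*(j + 1)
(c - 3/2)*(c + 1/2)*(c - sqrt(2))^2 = c^4 - 2*sqrt(2)*c^3 - c^3 + 5*c^2/4 + 2*sqrt(2)*c^2 - 2*c + 3*sqrt(2)*c/2 - 3/2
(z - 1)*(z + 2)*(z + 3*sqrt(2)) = z^3 + z^2 + 3*sqrt(2)*z^2 - 2*z + 3*sqrt(2)*z - 6*sqrt(2)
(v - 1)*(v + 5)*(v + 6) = v^3 + 10*v^2 + 19*v - 30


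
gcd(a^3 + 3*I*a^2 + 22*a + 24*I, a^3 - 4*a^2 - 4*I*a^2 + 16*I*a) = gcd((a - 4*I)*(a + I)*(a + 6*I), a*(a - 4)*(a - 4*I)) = a - 4*I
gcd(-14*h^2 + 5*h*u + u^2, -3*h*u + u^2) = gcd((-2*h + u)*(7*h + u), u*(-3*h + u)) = 1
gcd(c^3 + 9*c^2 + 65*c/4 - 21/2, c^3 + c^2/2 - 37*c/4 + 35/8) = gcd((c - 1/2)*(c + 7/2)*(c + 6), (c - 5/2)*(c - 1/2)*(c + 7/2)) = c^2 + 3*c - 7/4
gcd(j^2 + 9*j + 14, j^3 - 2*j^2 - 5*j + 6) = j + 2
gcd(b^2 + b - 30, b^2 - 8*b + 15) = b - 5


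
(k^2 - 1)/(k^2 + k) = (k - 1)/k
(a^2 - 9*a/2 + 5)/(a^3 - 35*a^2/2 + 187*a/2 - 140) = (a - 2)/(a^2 - 15*a + 56)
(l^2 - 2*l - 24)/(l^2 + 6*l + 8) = (l - 6)/(l + 2)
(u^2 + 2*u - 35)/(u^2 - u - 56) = (u - 5)/(u - 8)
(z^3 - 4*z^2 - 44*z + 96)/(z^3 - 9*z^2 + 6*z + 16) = (z + 6)/(z + 1)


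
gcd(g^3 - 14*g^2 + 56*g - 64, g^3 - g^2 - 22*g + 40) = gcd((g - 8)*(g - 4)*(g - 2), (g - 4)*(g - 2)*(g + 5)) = g^2 - 6*g + 8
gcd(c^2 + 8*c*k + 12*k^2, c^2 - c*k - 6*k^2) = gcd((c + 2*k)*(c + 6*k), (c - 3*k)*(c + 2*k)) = c + 2*k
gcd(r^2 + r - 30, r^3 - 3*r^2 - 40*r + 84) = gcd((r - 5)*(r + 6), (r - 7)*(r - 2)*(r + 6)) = r + 6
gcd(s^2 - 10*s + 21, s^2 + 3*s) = 1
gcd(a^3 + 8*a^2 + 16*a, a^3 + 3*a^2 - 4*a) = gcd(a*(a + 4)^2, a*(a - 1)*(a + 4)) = a^2 + 4*a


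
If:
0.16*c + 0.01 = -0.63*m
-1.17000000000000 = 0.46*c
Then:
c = -2.54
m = 0.63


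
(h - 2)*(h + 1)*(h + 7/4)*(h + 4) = h^4 + 19*h^3/4 - 3*h^2/4 - 37*h/2 - 14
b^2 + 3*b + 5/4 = (b + 1/2)*(b + 5/2)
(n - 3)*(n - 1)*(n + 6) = n^3 + 2*n^2 - 21*n + 18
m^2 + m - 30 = (m - 5)*(m + 6)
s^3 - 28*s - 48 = (s - 6)*(s + 2)*(s + 4)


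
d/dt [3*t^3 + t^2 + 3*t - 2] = 9*t^2 + 2*t + 3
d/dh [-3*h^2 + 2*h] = 2 - 6*h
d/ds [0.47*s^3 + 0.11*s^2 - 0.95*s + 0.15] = 1.41*s^2 + 0.22*s - 0.95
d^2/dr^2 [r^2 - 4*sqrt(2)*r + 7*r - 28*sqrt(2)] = 2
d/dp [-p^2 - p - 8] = -2*p - 1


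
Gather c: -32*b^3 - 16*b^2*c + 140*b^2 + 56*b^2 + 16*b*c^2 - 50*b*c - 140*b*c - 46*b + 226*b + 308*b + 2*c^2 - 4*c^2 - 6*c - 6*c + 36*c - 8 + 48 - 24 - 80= -32*b^3 + 196*b^2 + 488*b + c^2*(16*b - 2) + c*(-16*b^2 - 190*b + 24) - 64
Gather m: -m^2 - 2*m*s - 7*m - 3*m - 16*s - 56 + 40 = -m^2 + m*(-2*s - 10) - 16*s - 16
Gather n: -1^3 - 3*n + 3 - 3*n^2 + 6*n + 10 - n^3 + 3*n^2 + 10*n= -n^3 + 13*n + 12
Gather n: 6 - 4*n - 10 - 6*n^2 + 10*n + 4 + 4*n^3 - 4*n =4*n^3 - 6*n^2 + 2*n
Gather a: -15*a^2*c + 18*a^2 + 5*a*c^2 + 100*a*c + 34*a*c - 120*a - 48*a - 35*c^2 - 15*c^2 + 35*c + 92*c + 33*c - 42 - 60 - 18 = a^2*(18 - 15*c) + a*(5*c^2 + 134*c - 168) - 50*c^2 + 160*c - 120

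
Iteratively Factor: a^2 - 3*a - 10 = (a + 2)*(a - 5)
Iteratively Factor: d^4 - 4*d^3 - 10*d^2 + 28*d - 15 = (d - 1)*(d^3 - 3*d^2 - 13*d + 15) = (d - 5)*(d - 1)*(d^2 + 2*d - 3) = (d - 5)*(d - 1)*(d + 3)*(d - 1)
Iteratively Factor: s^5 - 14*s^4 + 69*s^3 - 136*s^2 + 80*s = (s - 4)*(s^4 - 10*s^3 + 29*s^2 - 20*s) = (s - 4)*(s - 1)*(s^3 - 9*s^2 + 20*s) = s*(s - 4)*(s - 1)*(s^2 - 9*s + 20) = s*(s - 4)^2*(s - 1)*(s - 5)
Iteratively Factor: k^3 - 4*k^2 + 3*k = (k - 3)*(k^2 - k) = k*(k - 3)*(k - 1)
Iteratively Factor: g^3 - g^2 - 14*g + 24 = (g - 2)*(g^2 + g - 12) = (g - 3)*(g - 2)*(g + 4)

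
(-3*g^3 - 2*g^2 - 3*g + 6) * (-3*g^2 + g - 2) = 9*g^5 + 3*g^4 + 13*g^3 - 17*g^2 + 12*g - 12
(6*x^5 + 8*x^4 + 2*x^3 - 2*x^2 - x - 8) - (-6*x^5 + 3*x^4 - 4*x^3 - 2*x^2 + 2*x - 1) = 12*x^5 + 5*x^4 + 6*x^3 - 3*x - 7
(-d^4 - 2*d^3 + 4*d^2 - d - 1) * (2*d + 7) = -2*d^5 - 11*d^4 - 6*d^3 + 26*d^2 - 9*d - 7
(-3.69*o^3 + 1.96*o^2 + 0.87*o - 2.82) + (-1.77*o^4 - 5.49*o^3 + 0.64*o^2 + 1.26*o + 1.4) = -1.77*o^4 - 9.18*o^3 + 2.6*o^2 + 2.13*o - 1.42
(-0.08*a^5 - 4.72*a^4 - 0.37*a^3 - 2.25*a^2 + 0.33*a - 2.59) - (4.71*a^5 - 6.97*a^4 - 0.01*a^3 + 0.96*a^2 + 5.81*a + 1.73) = -4.79*a^5 + 2.25*a^4 - 0.36*a^3 - 3.21*a^2 - 5.48*a - 4.32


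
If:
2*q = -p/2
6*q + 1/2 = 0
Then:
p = 1/3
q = -1/12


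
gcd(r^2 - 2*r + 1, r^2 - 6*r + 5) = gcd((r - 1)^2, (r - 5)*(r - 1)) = r - 1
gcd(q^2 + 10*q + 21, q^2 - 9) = q + 3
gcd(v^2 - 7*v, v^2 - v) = v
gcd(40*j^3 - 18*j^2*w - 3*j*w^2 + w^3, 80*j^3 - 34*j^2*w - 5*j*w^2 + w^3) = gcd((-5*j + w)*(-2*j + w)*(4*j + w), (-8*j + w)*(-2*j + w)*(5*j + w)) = -2*j + w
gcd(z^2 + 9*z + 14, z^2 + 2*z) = z + 2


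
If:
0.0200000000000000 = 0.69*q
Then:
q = 0.03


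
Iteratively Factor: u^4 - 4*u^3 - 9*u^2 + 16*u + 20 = (u - 2)*(u^3 - 2*u^2 - 13*u - 10) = (u - 2)*(u + 1)*(u^2 - 3*u - 10) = (u - 2)*(u + 1)*(u + 2)*(u - 5)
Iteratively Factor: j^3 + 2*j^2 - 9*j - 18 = (j - 3)*(j^2 + 5*j + 6) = (j - 3)*(j + 2)*(j + 3)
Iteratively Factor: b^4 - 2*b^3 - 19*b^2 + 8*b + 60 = (b + 3)*(b^3 - 5*b^2 - 4*b + 20) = (b - 2)*(b + 3)*(b^2 - 3*b - 10) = (b - 5)*(b - 2)*(b + 3)*(b + 2)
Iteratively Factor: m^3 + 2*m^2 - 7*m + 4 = (m - 1)*(m^2 + 3*m - 4) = (m - 1)^2*(m + 4)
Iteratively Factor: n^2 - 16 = (n + 4)*(n - 4)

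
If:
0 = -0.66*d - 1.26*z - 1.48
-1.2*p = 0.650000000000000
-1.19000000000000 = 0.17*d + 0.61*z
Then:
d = 3.17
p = -0.54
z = -2.83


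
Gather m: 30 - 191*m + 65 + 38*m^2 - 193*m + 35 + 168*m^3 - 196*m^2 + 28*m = 168*m^3 - 158*m^2 - 356*m + 130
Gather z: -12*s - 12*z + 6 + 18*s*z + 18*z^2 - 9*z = -12*s + 18*z^2 + z*(18*s - 21) + 6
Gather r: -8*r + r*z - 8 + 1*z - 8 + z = r*(z - 8) + 2*z - 16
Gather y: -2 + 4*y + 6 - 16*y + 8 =12 - 12*y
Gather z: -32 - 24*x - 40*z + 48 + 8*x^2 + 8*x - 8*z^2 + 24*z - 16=8*x^2 - 16*x - 8*z^2 - 16*z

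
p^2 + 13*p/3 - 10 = (p - 5/3)*(p + 6)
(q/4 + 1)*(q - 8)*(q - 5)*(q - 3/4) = q^4/4 - 39*q^3/16 - 21*q^2/16 + 169*q/4 - 30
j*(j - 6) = j^2 - 6*j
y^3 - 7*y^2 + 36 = (y - 6)*(y - 3)*(y + 2)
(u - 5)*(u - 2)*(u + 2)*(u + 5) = u^4 - 29*u^2 + 100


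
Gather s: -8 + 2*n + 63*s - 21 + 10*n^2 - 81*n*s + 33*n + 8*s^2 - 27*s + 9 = 10*n^2 + 35*n + 8*s^2 + s*(36 - 81*n) - 20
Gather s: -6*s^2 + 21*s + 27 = -6*s^2 + 21*s + 27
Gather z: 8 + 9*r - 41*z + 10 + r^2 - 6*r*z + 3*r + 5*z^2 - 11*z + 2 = r^2 + 12*r + 5*z^2 + z*(-6*r - 52) + 20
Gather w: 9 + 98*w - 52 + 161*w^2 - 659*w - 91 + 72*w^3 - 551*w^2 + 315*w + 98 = 72*w^3 - 390*w^2 - 246*w - 36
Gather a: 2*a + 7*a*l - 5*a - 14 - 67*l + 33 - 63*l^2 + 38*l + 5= a*(7*l - 3) - 63*l^2 - 29*l + 24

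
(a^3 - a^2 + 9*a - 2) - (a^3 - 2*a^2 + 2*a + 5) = a^2 + 7*a - 7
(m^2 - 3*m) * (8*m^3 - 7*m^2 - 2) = 8*m^5 - 31*m^4 + 21*m^3 - 2*m^2 + 6*m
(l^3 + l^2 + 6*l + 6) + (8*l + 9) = l^3 + l^2 + 14*l + 15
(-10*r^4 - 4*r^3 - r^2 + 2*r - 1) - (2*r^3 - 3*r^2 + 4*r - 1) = -10*r^4 - 6*r^3 + 2*r^2 - 2*r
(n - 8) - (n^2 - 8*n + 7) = -n^2 + 9*n - 15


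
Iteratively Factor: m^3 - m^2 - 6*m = (m + 2)*(m^2 - 3*m) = (m - 3)*(m + 2)*(m)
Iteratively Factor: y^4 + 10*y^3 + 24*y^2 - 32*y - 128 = (y + 4)*(y^3 + 6*y^2 - 32) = (y + 4)^2*(y^2 + 2*y - 8) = (y + 4)^3*(y - 2)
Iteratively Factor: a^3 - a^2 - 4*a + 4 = (a - 1)*(a^2 - 4) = (a - 1)*(a + 2)*(a - 2)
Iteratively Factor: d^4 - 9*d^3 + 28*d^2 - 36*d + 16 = (d - 2)*(d^3 - 7*d^2 + 14*d - 8) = (d - 2)*(d - 1)*(d^2 - 6*d + 8) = (d - 4)*(d - 2)*(d - 1)*(d - 2)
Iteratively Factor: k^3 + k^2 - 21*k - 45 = (k - 5)*(k^2 + 6*k + 9) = (k - 5)*(k + 3)*(k + 3)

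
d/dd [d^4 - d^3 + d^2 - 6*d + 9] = 4*d^3 - 3*d^2 + 2*d - 6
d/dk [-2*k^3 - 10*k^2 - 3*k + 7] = -6*k^2 - 20*k - 3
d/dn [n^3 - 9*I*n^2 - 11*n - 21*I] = 3*n^2 - 18*I*n - 11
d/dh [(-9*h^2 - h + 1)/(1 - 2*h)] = (18*h^2 - 18*h + 1)/(4*h^2 - 4*h + 1)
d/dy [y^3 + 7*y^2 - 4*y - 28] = 3*y^2 + 14*y - 4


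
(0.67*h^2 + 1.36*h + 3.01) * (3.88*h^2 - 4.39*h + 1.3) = 2.5996*h^4 + 2.3355*h^3 + 6.5794*h^2 - 11.4459*h + 3.913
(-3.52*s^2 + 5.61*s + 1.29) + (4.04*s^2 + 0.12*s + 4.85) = 0.52*s^2 + 5.73*s + 6.14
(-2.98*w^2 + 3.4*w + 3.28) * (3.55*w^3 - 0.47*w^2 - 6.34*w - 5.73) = -10.579*w^5 + 13.4706*w^4 + 28.9392*w^3 - 6.02219999999999*w^2 - 40.2772*w - 18.7944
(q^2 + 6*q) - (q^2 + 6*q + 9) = -9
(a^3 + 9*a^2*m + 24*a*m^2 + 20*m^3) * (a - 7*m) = a^4 + 2*a^3*m - 39*a^2*m^2 - 148*a*m^3 - 140*m^4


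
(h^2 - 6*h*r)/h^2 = (h - 6*r)/h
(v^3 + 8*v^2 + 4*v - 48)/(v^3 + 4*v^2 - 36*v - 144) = (v - 2)/(v - 6)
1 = 1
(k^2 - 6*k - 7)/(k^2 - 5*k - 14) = (k + 1)/(k + 2)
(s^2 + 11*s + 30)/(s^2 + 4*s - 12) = (s + 5)/(s - 2)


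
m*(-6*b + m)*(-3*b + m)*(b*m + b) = 18*b^3*m^2 + 18*b^3*m - 9*b^2*m^3 - 9*b^2*m^2 + b*m^4 + b*m^3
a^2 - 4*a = a*(a - 4)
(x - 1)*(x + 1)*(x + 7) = x^3 + 7*x^2 - x - 7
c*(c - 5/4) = c^2 - 5*c/4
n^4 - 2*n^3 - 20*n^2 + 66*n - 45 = (n - 3)^2*(n - 1)*(n + 5)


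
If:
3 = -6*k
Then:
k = -1/2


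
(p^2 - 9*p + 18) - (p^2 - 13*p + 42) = 4*p - 24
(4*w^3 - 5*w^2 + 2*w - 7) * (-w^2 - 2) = -4*w^5 + 5*w^4 - 10*w^3 + 17*w^2 - 4*w + 14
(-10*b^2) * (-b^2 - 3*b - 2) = 10*b^4 + 30*b^3 + 20*b^2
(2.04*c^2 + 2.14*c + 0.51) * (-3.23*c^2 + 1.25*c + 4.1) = -6.5892*c^4 - 4.3622*c^3 + 9.3917*c^2 + 9.4115*c + 2.091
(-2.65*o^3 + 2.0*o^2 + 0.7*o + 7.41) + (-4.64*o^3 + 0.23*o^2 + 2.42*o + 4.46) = -7.29*o^3 + 2.23*o^2 + 3.12*o + 11.87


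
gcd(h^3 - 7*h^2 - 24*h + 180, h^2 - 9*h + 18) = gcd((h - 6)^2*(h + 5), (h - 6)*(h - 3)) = h - 6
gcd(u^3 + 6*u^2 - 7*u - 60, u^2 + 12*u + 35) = u + 5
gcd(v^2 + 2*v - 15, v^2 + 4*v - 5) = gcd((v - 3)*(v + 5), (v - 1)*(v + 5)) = v + 5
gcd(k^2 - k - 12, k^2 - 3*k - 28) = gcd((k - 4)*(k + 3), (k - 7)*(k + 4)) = 1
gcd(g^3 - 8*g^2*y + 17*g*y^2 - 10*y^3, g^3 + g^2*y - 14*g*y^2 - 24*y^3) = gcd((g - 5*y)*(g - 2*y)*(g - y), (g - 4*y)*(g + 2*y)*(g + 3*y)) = 1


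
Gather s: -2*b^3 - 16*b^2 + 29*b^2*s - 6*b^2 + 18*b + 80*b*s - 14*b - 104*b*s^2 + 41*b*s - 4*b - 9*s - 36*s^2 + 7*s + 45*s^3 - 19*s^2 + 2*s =-2*b^3 - 22*b^2 + 45*s^3 + s^2*(-104*b - 55) + s*(29*b^2 + 121*b)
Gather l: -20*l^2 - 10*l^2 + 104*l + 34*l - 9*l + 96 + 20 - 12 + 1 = -30*l^2 + 129*l + 105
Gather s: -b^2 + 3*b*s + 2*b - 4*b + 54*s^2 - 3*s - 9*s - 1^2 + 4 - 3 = -b^2 - 2*b + 54*s^2 + s*(3*b - 12)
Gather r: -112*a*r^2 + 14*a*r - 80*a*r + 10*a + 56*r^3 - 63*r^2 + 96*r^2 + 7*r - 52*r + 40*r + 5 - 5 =10*a + 56*r^3 + r^2*(33 - 112*a) + r*(-66*a - 5)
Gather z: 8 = 8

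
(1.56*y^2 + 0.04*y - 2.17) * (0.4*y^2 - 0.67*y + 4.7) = 0.624*y^4 - 1.0292*y^3 + 6.4372*y^2 + 1.6419*y - 10.199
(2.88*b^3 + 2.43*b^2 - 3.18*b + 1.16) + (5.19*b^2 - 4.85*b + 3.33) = 2.88*b^3 + 7.62*b^2 - 8.03*b + 4.49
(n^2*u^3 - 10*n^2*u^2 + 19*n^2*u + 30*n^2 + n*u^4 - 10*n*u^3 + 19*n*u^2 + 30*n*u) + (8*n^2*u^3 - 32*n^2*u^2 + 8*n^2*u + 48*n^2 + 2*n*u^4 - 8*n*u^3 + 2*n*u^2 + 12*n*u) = 9*n^2*u^3 - 42*n^2*u^2 + 27*n^2*u + 78*n^2 + 3*n*u^4 - 18*n*u^3 + 21*n*u^2 + 42*n*u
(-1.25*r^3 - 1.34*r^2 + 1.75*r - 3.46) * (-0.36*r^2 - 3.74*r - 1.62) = 0.45*r^5 + 5.1574*r^4 + 6.4066*r^3 - 3.1286*r^2 + 10.1054*r + 5.6052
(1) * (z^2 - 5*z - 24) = z^2 - 5*z - 24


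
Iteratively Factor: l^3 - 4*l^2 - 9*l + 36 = (l - 3)*(l^2 - l - 12) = (l - 3)*(l + 3)*(l - 4)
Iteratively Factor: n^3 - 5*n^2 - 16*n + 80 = (n + 4)*(n^2 - 9*n + 20) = (n - 5)*(n + 4)*(n - 4)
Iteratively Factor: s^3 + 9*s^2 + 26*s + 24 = (s + 3)*(s^2 + 6*s + 8) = (s + 3)*(s + 4)*(s + 2)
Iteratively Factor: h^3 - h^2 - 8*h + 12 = (h + 3)*(h^2 - 4*h + 4) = (h - 2)*(h + 3)*(h - 2)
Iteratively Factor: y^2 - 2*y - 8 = (y - 4)*(y + 2)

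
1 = 1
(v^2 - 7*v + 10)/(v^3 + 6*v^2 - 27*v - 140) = (v - 2)/(v^2 + 11*v + 28)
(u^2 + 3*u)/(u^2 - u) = (u + 3)/(u - 1)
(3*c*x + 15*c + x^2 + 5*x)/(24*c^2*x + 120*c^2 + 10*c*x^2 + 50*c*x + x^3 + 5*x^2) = (3*c + x)/(24*c^2 + 10*c*x + x^2)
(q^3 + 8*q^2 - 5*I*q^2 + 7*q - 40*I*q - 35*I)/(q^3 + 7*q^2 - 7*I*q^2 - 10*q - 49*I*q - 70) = (q + 1)/(q - 2*I)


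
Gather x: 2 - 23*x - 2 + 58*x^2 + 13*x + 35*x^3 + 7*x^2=35*x^3 + 65*x^2 - 10*x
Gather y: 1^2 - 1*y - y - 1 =-2*y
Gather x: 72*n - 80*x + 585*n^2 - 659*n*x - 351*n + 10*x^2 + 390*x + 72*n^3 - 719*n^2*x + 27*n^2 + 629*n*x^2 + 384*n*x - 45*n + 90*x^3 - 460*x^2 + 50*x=72*n^3 + 612*n^2 - 324*n + 90*x^3 + x^2*(629*n - 450) + x*(-719*n^2 - 275*n + 360)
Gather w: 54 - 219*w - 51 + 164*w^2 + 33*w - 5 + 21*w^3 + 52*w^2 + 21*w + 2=21*w^3 + 216*w^2 - 165*w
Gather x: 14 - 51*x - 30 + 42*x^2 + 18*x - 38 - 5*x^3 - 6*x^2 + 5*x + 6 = -5*x^3 + 36*x^2 - 28*x - 48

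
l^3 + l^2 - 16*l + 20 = (l - 2)^2*(l + 5)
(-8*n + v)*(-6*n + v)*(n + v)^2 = 48*n^4 + 82*n^3*v + 21*n^2*v^2 - 12*n*v^3 + v^4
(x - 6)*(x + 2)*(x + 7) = x^3 + 3*x^2 - 40*x - 84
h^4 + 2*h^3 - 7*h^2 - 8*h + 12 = (h - 2)*(h - 1)*(h + 2)*(h + 3)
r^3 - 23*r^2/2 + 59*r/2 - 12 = (r - 8)*(r - 3)*(r - 1/2)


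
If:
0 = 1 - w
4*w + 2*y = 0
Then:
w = 1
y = -2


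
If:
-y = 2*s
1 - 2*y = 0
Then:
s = -1/4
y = 1/2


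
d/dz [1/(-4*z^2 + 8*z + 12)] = (z - 1)/(2*(-z^2 + 2*z + 3)^2)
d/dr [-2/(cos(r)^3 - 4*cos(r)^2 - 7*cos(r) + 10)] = 2*(-3*cos(r)^2 + 8*cos(r) + 7)*sin(r)/(cos(r)^3 - 4*cos(r)^2 - 7*cos(r) + 10)^2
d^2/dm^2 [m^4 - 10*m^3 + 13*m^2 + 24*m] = 12*m^2 - 60*m + 26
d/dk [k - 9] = 1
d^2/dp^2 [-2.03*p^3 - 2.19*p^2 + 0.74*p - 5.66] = -12.18*p - 4.38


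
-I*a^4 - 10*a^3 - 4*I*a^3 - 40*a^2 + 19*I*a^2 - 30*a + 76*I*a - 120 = (a + 4)*(a - 6*I)*(a - 5*I)*(-I*a + 1)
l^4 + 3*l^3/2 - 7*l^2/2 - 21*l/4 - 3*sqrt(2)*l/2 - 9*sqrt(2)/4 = (l + 3/2)*(l - 3*sqrt(2)/2)*(l + sqrt(2)/2)*(l + sqrt(2))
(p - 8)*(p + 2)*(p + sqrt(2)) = p^3 - 6*p^2 + sqrt(2)*p^2 - 16*p - 6*sqrt(2)*p - 16*sqrt(2)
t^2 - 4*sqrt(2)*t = t*(t - 4*sqrt(2))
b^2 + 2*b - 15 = (b - 3)*(b + 5)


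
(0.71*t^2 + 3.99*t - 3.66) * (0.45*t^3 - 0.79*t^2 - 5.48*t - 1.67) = 0.3195*t^5 + 1.2346*t^4 - 8.6899*t^3 - 20.1595*t^2 + 13.3935*t + 6.1122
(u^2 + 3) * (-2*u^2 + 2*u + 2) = -2*u^4 + 2*u^3 - 4*u^2 + 6*u + 6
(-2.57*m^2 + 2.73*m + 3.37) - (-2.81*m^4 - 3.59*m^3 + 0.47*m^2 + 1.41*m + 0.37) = 2.81*m^4 + 3.59*m^3 - 3.04*m^2 + 1.32*m + 3.0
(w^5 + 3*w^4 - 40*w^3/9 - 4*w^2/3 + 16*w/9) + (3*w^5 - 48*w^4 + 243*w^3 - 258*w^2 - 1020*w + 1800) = 4*w^5 - 45*w^4 + 2147*w^3/9 - 778*w^2/3 - 9164*w/9 + 1800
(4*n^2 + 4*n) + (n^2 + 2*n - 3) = 5*n^2 + 6*n - 3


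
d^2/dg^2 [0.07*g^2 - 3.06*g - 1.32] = 0.140000000000000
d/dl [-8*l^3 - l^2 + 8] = 2*l*(-12*l - 1)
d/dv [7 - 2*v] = -2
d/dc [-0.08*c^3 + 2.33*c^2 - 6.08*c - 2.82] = -0.24*c^2 + 4.66*c - 6.08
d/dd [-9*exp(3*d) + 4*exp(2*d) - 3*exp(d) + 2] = (-27*exp(2*d) + 8*exp(d) - 3)*exp(d)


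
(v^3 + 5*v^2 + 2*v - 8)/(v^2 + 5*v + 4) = (v^2 + v - 2)/(v + 1)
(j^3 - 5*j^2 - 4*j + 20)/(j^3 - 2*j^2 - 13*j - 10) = (j - 2)/(j + 1)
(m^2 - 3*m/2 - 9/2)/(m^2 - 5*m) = (2*m^2 - 3*m - 9)/(2*m*(m - 5))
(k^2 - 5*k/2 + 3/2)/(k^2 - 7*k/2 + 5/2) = (2*k - 3)/(2*k - 5)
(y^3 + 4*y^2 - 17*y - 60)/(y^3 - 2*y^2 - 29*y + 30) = (y^2 - y - 12)/(y^2 - 7*y + 6)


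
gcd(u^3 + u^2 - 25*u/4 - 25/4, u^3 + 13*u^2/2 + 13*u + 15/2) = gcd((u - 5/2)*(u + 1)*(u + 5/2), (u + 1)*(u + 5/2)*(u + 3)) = u^2 + 7*u/2 + 5/2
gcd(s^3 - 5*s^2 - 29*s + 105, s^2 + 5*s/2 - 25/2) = s + 5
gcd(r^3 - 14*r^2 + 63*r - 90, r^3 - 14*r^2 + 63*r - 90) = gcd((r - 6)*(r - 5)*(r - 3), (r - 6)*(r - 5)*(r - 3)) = r^3 - 14*r^2 + 63*r - 90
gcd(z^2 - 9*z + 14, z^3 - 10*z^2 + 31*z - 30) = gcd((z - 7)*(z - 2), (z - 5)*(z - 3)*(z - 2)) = z - 2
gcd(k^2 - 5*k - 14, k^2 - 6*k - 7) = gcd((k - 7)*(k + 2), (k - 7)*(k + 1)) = k - 7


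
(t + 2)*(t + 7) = t^2 + 9*t + 14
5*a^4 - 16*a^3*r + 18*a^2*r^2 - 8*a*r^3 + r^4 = (-5*a + r)*(-a + r)^3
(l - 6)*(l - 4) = l^2 - 10*l + 24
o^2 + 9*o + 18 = (o + 3)*(o + 6)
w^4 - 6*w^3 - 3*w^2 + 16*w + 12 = (w - 6)*(w - 2)*(w + 1)^2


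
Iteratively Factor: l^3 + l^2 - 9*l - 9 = (l + 3)*(l^2 - 2*l - 3) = (l - 3)*(l + 3)*(l + 1)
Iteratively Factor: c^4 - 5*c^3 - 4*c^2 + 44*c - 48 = (c - 2)*(c^3 - 3*c^2 - 10*c + 24) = (c - 2)^2*(c^2 - c - 12) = (c - 2)^2*(c + 3)*(c - 4)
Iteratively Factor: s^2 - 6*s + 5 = (s - 1)*(s - 5)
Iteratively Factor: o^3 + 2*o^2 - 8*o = (o + 4)*(o^2 - 2*o) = o*(o + 4)*(o - 2)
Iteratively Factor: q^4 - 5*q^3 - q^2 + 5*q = (q - 5)*(q^3 - q) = (q - 5)*(q - 1)*(q^2 + q) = q*(q - 5)*(q - 1)*(q + 1)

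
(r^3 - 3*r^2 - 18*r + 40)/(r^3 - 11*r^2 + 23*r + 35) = (r^2 + 2*r - 8)/(r^2 - 6*r - 7)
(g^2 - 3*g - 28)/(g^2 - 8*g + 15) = (g^2 - 3*g - 28)/(g^2 - 8*g + 15)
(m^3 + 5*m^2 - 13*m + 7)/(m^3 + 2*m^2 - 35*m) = (m^2 - 2*m + 1)/(m*(m - 5))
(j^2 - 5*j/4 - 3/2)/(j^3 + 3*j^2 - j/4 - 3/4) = (4*j^2 - 5*j - 6)/(4*j^3 + 12*j^2 - j - 3)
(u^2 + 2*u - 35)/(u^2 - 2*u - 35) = (-u^2 - 2*u + 35)/(-u^2 + 2*u + 35)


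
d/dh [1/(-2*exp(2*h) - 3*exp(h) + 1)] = (4*exp(h) + 3)*exp(h)/(2*exp(2*h) + 3*exp(h) - 1)^2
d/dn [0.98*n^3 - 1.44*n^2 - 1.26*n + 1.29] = 2.94*n^2 - 2.88*n - 1.26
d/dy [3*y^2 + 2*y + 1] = 6*y + 2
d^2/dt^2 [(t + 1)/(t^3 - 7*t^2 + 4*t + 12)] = 2*(3*t^2 - 24*t + 52)/(t^6 - 24*t^5 + 228*t^4 - 1088*t^3 + 2736*t^2 - 3456*t + 1728)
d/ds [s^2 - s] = 2*s - 1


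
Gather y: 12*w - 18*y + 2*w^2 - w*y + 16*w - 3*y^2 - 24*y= 2*w^2 + 28*w - 3*y^2 + y*(-w - 42)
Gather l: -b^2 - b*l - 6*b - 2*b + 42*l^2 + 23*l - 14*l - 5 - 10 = -b^2 - 8*b + 42*l^2 + l*(9 - b) - 15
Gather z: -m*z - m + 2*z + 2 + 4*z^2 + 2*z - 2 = -m + 4*z^2 + z*(4 - m)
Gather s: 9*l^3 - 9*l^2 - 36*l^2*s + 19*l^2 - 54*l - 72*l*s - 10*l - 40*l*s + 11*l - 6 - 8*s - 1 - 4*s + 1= 9*l^3 + 10*l^2 - 53*l + s*(-36*l^2 - 112*l - 12) - 6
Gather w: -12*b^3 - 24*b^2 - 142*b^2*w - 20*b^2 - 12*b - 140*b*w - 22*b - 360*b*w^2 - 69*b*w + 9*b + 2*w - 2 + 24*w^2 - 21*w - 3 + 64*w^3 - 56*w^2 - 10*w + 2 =-12*b^3 - 44*b^2 - 25*b + 64*w^3 + w^2*(-360*b - 32) + w*(-142*b^2 - 209*b - 29) - 3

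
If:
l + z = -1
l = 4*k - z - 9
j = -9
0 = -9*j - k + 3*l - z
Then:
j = -9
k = 2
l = -20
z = 19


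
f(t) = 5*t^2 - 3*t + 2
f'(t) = 10*t - 3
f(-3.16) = 61.41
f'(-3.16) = -34.60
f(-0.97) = 9.61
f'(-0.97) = -12.70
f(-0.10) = 2.35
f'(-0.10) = -4.00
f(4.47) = 88.49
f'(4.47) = 41.70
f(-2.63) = 44.47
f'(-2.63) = -29.30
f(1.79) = 12.65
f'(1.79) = 14.90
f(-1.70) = 21.55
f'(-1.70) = -20.00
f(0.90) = 3.35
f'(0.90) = 6.00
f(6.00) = 164.00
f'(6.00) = 57.00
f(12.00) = 686.00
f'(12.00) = 117.00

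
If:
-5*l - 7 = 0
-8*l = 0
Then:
No Solution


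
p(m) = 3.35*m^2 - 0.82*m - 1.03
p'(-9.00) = -61.12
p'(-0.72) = -5.64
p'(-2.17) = -15.36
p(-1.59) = 8.74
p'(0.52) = 2.66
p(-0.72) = 1.30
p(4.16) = 53.53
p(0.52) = -0.55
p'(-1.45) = -10.54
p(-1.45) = 7.20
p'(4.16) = 27.05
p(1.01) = 1.56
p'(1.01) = 5.95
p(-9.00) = 277.70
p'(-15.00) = -101.32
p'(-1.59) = -11.47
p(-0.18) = -0.77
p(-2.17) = 16.52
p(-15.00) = 765.02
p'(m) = 6.7*m - 0.82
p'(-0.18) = -2.03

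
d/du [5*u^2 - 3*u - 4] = 10*u - 3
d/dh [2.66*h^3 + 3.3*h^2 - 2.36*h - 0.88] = 7.98*h^2 + 6.6*h - 2.36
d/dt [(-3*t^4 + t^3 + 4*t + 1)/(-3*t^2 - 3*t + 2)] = (18*t^5 + 24*t^4 - 30*t^3 + 18*t^2 + 6*t + 11)/(9*t^4 + 18*t^3 - 3*t^2 - 12*t + 4)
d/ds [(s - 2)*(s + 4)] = 2*s + 2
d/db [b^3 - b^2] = b*(3*b - 2)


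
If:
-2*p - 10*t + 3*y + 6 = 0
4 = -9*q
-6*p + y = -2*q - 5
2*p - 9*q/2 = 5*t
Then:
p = 31/36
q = -4/9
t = 67/90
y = 19/18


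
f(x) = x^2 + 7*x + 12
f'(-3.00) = 1.00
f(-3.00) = 0.00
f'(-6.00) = -5.00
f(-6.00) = 6.00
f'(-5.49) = -3.98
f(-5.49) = 3.71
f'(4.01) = 15.02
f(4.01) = 56.15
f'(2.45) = 11.90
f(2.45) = 35.15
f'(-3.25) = 0.50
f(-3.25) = -0.19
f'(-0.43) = 6.14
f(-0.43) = 9.17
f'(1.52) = 10.04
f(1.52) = 24.95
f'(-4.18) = -1.36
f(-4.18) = 0.21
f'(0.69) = 8.38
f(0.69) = 17.31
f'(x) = 2*x + 7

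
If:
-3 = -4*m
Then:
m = 3/4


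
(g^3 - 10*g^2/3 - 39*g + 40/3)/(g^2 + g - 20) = (3*g^2 - 25*g + 8)/(3*(g - 4))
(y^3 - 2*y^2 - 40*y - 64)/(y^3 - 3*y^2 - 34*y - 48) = (y + 4)/(y + 3)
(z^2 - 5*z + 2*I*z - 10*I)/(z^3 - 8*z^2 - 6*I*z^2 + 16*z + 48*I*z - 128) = (z - 5)/(z^2 - 8*z*(1 + I) + 64*I)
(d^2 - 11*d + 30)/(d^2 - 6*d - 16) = (-d^2 + 11*d - 30)/(-d^2 + 6*d + 16)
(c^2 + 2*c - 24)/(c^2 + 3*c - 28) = (c + 6)/(c + 7)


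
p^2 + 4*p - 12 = (p - 2)*(p + 6)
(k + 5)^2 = k^2 + 10*k + 25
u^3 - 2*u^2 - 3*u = u*(u - 3)*(u + 1)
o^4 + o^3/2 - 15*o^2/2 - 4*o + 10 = (o - 5/2)*(o - 1)*(o + 2)^2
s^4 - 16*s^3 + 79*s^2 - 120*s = s*(s - 8)*(s - 5)*(s - 3)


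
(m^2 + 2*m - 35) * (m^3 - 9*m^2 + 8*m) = m^5 - 7*m^4 - 45*m^3 + 331*m^2 - 280*m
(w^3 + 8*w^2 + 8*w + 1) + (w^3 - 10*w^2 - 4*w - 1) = 2*w^3 - 2*w^2 + 4*w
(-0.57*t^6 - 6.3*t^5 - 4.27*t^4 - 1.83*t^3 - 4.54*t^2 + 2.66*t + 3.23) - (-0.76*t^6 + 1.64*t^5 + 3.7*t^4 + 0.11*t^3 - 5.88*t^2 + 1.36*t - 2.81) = 0.19*t^6 - 7.94*t^5 - 7.97*t^4 - 1.94*t^3 + 1.34*t^2 + 1.3*t + 6.04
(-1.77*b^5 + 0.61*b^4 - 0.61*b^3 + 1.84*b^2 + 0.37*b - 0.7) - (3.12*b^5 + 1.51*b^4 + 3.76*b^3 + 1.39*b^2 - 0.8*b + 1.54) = -4.89*b^5 - 0.9*b^4 - 4.37*b^3 + 0.45*b^2 + 1.17*b - 2.24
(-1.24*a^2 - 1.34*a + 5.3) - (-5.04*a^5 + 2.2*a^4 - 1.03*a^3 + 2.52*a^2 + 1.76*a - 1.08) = 5.04*a^5 - 2.2*a^4 + 1.03*a^3 - 3.76*a^2 - 3.1*a + 6.38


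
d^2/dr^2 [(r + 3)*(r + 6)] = 2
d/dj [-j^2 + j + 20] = 1 - 2*j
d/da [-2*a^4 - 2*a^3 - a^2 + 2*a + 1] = -8*a^3 - 6*a^2 - 2*a + 2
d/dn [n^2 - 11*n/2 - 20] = 2*n - 11/2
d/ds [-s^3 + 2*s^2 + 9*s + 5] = -3*s^2 + 4*s + 9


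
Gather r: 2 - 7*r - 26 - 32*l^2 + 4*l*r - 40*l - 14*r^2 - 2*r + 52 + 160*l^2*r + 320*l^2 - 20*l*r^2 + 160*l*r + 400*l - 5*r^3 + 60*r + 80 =288*l^2 + 360*l - 5*r^3 + r^2*(-20*l - 14) + r*(160*l^2 + 164*l + 51) + 108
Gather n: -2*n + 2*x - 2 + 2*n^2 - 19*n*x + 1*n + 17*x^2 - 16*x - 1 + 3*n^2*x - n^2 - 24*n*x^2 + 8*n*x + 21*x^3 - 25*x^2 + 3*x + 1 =n^2*(3*x + 1) + n*(-24*x^2 - 11*x - 1) + 21*x^3 - 8*x^2 - 11*x - 2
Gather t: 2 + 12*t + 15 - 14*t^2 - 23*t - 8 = -14*t^2 - 11*t + 9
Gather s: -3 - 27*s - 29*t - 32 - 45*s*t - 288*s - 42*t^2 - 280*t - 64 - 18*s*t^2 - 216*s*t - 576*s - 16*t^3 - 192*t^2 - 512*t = s*(-18*t^2 - 261*t - 891) - 16*t^3 - 234*t^2 - 821*t - 99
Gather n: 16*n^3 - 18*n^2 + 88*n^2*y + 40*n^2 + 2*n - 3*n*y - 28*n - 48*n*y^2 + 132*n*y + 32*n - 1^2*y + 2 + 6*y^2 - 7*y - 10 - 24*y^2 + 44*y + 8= 16*n^3 + n^2*(88*y + 22) + n*(-48*y^2 + 129*y + 6) - 18*y^2 + 36*y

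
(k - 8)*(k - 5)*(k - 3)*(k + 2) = k^4 - 14*k^3 + 47*k^2 + 38*k - 240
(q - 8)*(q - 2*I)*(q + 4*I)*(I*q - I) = I*q^4 - 2*q^3 - 9*I*q^3 + 18*q^2 + 16*I*q^2 - 16*q - 72*I*q + 64*I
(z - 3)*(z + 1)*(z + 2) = z^3 - 7*z - 6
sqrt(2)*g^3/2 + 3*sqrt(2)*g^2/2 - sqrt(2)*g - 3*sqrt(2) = (g + 3)*(g - sqrt(2))*(sqrt(2)*g/2 + 1)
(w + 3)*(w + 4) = w^2 + 7*w + 12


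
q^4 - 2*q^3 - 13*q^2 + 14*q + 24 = (q - 4)*(q - 2)*(q + 1)*(q + 3)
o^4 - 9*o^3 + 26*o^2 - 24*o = o*(o - 4)*(o - 3)*(o - 2)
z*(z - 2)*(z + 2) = z^3 - 4*z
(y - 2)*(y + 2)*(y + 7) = y^3 + 7*y^2 - 4*y - 28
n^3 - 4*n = n*(n - 2)*(n + 2)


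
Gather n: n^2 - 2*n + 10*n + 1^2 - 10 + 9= n^2 + 8*n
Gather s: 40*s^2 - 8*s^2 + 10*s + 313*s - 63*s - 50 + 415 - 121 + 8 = 32*s^2 + 260*s + 252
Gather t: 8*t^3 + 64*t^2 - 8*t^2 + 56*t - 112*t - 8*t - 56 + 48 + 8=8*t^3 + 56*t^2 - 64*t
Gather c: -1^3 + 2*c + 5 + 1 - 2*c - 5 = 0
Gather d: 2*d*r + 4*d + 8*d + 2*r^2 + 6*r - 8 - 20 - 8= d*(2*r + 12) + 2*r^2 + 6*r - 36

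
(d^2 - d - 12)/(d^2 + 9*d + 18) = (d - 4)/(d + 6)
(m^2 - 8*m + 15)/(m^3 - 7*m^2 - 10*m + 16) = (m^2 - 8*m + 15)/(m^3 - 7*m^2 - 10*m + 16)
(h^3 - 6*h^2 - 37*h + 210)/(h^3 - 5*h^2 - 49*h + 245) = (h + 6)/(h + 7)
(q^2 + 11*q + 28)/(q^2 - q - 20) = (q + 7)/(q - 5)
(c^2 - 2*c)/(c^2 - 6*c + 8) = c/(c - 4)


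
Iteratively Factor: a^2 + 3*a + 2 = (a + 1)*(a + 2)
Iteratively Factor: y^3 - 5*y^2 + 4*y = (y - 1)*(y^2 - 4*y) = (y - 4)*(y - 1)*(y)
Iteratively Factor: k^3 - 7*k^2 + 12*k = (k)*(k^2 - 7*k + 12) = k*(k - 4)*(k - 3)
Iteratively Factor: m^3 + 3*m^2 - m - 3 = (m + 3)*(m^2 - 1) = (m - 1)*(m + 3)*(m + 1)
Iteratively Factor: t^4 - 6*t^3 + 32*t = (t)*(t^3 - 6*t^2 + 32) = t*(t - 4)*(t^2 - 2*t - 8) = t*(t - 4)*(t + 2)*(t - 4)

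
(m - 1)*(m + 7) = m^2 + 6*m - 7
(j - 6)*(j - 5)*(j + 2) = j^3 - 9*j^2 + 8*j + 60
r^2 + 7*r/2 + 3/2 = (r + 1/2)*(r + 3)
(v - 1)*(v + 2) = v^2 + v - 2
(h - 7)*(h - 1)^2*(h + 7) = h^4 - 2*h^3 - 48*h^2 + 98*h - 49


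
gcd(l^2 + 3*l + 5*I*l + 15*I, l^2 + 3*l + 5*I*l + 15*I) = l^2 + l*(3 + 5*I) + 15*I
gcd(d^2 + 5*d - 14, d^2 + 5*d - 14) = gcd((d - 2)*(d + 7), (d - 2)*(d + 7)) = d^2 + 5*d - 14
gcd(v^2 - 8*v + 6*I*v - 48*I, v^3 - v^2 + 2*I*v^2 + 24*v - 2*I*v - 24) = v + 6*I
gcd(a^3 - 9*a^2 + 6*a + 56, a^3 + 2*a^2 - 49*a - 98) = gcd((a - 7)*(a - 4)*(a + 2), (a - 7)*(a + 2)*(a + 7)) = a^2 - 5*a - 14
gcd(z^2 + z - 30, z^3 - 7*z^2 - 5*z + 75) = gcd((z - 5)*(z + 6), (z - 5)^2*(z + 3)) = z - 5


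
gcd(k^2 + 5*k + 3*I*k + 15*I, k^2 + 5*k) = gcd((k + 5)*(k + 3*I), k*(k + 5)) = k + 5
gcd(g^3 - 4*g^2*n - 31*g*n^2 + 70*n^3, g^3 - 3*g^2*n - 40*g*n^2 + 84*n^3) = g^2 - 9*g*n + 14*n^2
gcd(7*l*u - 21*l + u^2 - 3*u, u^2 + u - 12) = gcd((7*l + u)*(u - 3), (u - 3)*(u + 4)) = u - 3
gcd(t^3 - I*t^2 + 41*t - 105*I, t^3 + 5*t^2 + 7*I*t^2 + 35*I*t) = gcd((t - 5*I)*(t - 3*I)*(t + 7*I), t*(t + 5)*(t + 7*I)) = t + 7*I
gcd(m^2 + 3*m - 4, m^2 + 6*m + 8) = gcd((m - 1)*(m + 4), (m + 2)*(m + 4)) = m + 4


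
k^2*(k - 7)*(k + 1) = k^4 - 6*k^3 - 7*k^2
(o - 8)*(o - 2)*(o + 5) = o^3 - 5*o^2 - 34*o + 80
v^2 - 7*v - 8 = (v - 8)*(v + 1)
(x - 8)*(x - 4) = x^2 - 12*x + 32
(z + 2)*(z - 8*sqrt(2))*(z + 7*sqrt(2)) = z^3 - sqrt(2)*z^2 + 2*z^2 - 112*z - 2*sqrt(2)*z - 224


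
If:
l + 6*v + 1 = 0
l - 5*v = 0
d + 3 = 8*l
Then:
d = -73/11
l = -5/11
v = -1/11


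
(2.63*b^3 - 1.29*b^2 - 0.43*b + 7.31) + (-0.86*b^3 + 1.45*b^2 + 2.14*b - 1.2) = 1.77*b^3 + 0.16*b^2 + 1.71*b + 6.11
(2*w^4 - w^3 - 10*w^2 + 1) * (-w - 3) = -2*w^5 - 5*w^4 + 13*w^3 + 30*w^2 - w - 3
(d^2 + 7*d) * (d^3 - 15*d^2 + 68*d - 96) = d^5 - 8*d^4 - 37*d^3 + 380*d^2 - 672*d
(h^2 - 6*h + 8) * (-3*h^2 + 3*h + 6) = -3*h^4 + 21*h^3 - 36*h^2 - 12*h + 48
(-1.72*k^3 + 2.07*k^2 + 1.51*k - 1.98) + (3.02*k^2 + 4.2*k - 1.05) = -1.72*k^3 + 5.09*k^2 + 5.71*k - 3.03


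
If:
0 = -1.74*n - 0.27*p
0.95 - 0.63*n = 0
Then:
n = 1.51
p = -9.72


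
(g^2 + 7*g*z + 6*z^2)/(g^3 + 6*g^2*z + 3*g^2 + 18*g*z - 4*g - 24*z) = (g + z)/(g^2 + 3*g - 4)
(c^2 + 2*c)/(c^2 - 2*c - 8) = c/(c - 4)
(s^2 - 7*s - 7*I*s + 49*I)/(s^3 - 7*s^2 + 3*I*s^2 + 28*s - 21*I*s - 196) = (s - 7*I)/(s^2 + 3*I*s + 28)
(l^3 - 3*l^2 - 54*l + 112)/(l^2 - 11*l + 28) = (l^3 - 3*l^2 - 54*l + 112)/(l^2 - 11*l + 28)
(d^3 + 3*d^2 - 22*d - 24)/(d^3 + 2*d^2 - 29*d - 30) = (d - 4)/(d - 5)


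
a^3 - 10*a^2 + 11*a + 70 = (a - 7)*(a - 5)*(a + 2)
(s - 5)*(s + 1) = s^2 - 4*s - 5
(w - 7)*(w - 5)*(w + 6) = w^3 - 6*w^2 - 37*w + 210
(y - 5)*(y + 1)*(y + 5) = y^3 + y^2 - 25*y - 25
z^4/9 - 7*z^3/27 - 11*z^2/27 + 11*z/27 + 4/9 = (z/3 + 1/3)^2*(z - 3)*(z - 4/3)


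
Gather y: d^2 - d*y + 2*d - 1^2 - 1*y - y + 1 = d^2 + 2*d + y*(-d - 2)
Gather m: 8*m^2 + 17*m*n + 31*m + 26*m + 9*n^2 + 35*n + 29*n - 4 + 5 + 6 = 8*m^2 + m*(17*n + 57) + 9*n^2 + 64*n + 7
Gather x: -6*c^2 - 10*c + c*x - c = -6*c^2 + c*x - 11*c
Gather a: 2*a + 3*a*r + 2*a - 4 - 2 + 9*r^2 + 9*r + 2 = a*(3*r + 4) + 9*r^2 + 9*r - 4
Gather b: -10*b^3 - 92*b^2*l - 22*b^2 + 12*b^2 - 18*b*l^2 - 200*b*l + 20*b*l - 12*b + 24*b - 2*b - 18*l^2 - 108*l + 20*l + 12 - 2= -10*b^3 + b^2*(-92*l - 10) + b*(-18*l^2 - 180*l + 10) - 18*l^2 - 88*l + 10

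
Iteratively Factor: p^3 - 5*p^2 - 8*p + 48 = (p + 3)*(p^2 - 8*p + 16) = (p - 4)*(p + 3)*(p - 4)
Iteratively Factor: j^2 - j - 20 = (j - 5)*(j + 4)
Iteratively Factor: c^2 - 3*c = (c)*(c - 3)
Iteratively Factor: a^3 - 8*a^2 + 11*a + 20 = (a + 1)*(a^2 - 9*a + 20) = (a - 5)*(a + 1)*(a - 4)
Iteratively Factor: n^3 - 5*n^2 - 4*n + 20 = (n - 2)*(n^2 - 3*n - 10) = (n - 5)*(n - 2)*(n + 2)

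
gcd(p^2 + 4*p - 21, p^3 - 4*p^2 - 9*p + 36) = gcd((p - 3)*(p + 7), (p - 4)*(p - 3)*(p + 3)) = p - 3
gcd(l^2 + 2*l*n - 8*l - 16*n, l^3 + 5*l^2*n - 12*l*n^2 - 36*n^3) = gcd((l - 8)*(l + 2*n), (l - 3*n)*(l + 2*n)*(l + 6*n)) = l + 2*n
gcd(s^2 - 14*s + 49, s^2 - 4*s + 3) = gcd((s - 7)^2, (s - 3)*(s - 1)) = 1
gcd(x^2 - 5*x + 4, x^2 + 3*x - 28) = x - 4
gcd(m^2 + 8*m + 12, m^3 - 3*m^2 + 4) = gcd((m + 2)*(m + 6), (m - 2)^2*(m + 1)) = 1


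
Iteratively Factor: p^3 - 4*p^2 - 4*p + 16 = (p - 4)*(p^2 - 4) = (p - 4)*(p + 2)*(p - 2)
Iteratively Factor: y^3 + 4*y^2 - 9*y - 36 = (y + 3)*(y^2 + y - 12) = (y - 3)*(y + 3)*(y + 4)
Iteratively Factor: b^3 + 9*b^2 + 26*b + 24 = (b + 2)*(b^2 + 7*b + 12) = (b + 2)*(b + 3)*(b + 4)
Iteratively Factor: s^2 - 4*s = (s)*(s - 4)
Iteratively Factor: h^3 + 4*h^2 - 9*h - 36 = (h - 3)*(h^2 + 7*h + 12) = (h - 3)*(h + 4)*(h + 3)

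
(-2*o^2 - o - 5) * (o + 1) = -2*o^3 - 3*o^2 - 6*o - 5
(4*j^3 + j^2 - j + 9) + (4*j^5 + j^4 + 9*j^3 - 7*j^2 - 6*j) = 4*j^5 + j^4 + 13*j^3 - 6*j^2 - 7*j + 9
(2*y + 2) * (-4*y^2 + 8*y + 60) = -8*y^3 + 8*y^2 + 136*y + 120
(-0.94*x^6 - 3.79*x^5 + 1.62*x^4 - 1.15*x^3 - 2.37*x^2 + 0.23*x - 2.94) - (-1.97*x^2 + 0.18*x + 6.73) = -0.94*x^6 - 3.79*x^5 + 1.62*x^4 - 1.15*x^3 - 0.4*x^2 + 0.05*x - 9.67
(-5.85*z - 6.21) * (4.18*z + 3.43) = -24.453*z^2 - 46.0233*z - 21.3003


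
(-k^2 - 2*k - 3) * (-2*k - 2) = 2*k^3 + 6*k^2 + 10*k + 6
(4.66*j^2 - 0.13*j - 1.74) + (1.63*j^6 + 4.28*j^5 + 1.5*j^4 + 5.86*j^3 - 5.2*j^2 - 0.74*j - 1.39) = 1.63*j^6 + 4.28*j^5 + 1.5*j^4 + 5.86*j^3 - 0.54*j^2 - 0.87*j - 3.13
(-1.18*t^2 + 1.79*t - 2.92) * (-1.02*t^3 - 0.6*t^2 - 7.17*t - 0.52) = 1.2036*t^5 - 1.1178*t^4 + 10.365*t^3 - 10.4687*t^2 + 20.0056*t + 1.5184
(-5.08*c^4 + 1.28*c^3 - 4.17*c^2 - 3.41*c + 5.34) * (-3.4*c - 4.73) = 17.272*c^5 + 19.6764*c^4 + 8.1236*c^3 + 31.3181*c^2 - 2.0267*c - 25.2582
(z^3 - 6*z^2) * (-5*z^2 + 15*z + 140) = -5*z^5 + 45*z^4 + 50*z^3 - 840*z^2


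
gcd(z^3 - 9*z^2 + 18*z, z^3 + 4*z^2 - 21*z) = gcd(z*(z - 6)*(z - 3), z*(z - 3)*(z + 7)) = z^2 - 3*z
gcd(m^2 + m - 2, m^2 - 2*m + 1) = m - 1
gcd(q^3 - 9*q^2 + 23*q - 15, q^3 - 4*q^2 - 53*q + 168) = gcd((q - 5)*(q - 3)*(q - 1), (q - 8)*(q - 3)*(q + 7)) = q - 3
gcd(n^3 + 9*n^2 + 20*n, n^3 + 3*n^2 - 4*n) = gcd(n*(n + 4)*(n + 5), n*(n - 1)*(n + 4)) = n^2 + 4*n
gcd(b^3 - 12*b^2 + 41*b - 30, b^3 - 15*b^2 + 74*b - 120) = b^2 - 11*b + 30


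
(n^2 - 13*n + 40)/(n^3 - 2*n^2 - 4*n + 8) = (n^2 - 13*n + 40)/(n^3 - 2*n^2 - 4*n + 8)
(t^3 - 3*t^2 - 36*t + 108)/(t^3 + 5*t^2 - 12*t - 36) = (t - 6)/(t + 2)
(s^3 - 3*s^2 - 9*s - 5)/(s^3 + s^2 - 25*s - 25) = (s + 1)/(s + 5)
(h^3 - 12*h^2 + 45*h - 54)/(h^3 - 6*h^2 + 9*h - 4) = (h^3 - 12*h^2 + 45*h - 54)/(h^3 - 6*h^2 + 9*h - 4)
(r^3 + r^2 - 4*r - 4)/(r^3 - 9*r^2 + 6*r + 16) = (r + 2)/(r - 8)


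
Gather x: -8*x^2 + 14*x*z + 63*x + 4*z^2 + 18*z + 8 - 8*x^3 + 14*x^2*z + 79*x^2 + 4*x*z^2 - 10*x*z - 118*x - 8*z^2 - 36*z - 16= -8*x^3 + x^2*(14*z + 71) + x*(4*z^2 + 4*z - 55) - 4*z^2 - 18*z - 8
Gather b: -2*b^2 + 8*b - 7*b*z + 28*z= -2*b^2 + b*(8 - 7*z) + 28*z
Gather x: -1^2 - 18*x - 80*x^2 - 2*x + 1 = -80*x^2 - 20*x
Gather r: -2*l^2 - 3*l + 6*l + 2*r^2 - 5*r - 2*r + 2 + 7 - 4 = -2*l^2 + 3*l + 2*r^2 - 7*r + 5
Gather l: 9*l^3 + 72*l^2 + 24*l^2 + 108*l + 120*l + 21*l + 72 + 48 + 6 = 9*l^3 + 96*l^2 + 249*l + 126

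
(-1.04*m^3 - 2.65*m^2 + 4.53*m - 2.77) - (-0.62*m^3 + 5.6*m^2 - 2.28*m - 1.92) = -0.42*m^3 - 8.25*m^2 + 6.81*m - 0.85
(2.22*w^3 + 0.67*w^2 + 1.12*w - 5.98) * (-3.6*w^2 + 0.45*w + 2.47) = -7.992*w^5 - 1.413*w^4 + 1.7529*w^3 + 23.6869*w^2 + 0.0754000000000001*w - 14.7706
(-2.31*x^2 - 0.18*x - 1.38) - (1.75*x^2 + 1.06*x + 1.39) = -4.06*x^2 - 1.24*x - 2.77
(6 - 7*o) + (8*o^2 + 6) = 8*o^2 - 7*o + 12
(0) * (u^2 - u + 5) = 0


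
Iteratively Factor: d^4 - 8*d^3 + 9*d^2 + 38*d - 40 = (d - 5)*(d^3 - 3*d^2 - 6*d + 8) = (d - 5)*(d + 2)*(d^2 - 5*d + 4) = (d - 5)*(d - 4)*(d + 2)*(d - 1)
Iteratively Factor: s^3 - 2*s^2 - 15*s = (s - 5)*(s^2 + 3*s) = s*(s - 5)*(s + 3)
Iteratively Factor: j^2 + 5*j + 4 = (j + 1)*(j + 4)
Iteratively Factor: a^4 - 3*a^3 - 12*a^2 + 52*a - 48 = (a - 3)*(a^3 - 12*a + 16) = (a - 3)*(a + 4)*(a^2 - 4*a + 4) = (a - 3)*(a - 2)*(a + 4)*(a - 2)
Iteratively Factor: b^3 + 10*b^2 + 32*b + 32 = (b + 4)*(b^2 + 6*b + 8) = (b + 2)*(b + 4)*(b + 4)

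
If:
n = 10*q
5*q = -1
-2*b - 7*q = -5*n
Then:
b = -43/10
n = -2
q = -1/5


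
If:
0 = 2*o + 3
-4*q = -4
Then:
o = -3/2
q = 1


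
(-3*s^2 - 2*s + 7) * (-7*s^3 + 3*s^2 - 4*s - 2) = 21*s^5 + 5*s^4 - 43*s^3 + 35*s^2 - 24*s - 14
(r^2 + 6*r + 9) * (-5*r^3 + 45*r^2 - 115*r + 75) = -5*r^5 + 15*r^4 + 110*r^3 - 210*r^2 - 585*r + 675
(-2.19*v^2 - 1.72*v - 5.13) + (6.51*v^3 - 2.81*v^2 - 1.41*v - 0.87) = 6.51*v^3 - 5.0*v^2 - 3.13*v - 6.0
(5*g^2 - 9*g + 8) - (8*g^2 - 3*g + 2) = -3*g^2 - 6*g + 6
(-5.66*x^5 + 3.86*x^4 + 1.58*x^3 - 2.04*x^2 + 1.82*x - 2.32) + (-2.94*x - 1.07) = -5.66*x^5 + 3.86*x^4 + 1.58*x^3 - 2.04*x^2 - 1.12*x - 3.39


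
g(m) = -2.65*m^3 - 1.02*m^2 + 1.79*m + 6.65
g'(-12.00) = -1118.53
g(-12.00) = 4417.49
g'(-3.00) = -63.64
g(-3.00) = 63.65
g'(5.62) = -260.77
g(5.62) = -485.89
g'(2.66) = -59.89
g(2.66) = -45.68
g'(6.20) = -316.46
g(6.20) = -653.03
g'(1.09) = -9.88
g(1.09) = 3.96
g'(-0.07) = 1.89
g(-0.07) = 6.52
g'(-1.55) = -14.15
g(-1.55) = 11.29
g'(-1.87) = -22.20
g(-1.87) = 17.06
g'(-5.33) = -213.19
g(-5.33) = 369.39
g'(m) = -7.95*m^2 - 2.04*m + 1.79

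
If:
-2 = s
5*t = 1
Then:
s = -2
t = 1/5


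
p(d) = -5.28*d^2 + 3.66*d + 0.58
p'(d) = 3.66 - 10.56*d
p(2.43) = -21.70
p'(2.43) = -22.00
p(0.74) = 0.40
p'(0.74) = -4.15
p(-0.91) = -7.12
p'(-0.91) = 13.27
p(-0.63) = -3.82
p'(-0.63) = 10.31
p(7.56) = -273.52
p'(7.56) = -76.17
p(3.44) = -49.31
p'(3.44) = -32.67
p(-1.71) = -21.12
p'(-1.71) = 21.72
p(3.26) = -43.60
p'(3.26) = -30.77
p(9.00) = -394.16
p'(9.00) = -91.38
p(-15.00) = -1242.32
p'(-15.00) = 162.06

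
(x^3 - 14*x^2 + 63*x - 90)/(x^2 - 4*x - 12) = (x^2 - 8*x + 15)/(x + 2)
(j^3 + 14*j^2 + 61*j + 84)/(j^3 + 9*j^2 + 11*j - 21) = (j + 4)/(j - 1)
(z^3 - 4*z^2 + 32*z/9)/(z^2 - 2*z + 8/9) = z*(3*z - 8)/(3*z - 2)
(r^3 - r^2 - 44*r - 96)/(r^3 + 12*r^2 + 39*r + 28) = (r^2 - 5*r - 24)/(r^2 + 8*r + 7)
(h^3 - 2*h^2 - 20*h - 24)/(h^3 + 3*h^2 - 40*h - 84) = (h + 2)/(h + 7)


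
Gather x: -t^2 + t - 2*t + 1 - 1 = -t^2 - t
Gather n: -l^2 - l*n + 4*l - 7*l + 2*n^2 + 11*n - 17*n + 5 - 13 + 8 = -l^2 - 3*l + 2*n^2 + n*(-l - 6)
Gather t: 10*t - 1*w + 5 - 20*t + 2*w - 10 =-10*t + w - 5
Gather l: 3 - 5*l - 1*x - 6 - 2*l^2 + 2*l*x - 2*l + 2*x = -2*l^2 + l*(2*x - 7) + x - 3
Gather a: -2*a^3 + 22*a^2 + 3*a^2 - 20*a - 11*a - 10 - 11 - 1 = -2*a^3 + 25*a^2 - 31*a - 22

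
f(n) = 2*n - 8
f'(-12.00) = 2.00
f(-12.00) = -32.00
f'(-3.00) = 2.00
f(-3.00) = -14.00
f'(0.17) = 2.00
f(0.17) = -7.66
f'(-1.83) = 2.00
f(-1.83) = -11.66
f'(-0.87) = 2.00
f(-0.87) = -9.74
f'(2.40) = 2.00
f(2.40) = -3.20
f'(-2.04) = 2.00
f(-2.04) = -12.08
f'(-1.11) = 2.00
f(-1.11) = -10.22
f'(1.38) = 2.00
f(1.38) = -5.24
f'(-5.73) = 2.00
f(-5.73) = -19.46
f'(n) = 2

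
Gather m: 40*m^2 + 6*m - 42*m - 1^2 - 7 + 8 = 40*m^2 - 36*m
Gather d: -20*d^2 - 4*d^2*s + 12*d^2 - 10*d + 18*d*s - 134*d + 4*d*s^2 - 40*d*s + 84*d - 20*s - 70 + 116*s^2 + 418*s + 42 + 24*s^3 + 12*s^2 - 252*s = d^2*(-4*s - 8) + d*(4*s^2 - 22*s - 60) + 24*s^3 + 128*s^2 + 146*s - 28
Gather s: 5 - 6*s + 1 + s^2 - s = s^2 - 7*s + 6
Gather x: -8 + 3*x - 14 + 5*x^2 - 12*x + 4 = 5*x^2 - 9*x - 18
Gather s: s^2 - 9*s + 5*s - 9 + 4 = s^2 - 4*s - 5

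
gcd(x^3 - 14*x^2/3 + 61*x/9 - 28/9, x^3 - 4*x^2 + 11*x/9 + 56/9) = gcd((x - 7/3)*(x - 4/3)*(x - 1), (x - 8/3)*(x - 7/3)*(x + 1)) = x - 7/3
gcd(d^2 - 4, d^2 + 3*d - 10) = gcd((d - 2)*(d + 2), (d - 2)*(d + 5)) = d - 2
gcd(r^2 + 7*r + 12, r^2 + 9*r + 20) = r + 4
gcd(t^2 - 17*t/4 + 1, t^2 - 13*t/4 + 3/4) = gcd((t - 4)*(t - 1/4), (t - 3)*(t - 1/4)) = t - 1/4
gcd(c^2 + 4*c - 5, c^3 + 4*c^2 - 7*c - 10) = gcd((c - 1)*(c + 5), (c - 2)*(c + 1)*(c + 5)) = c + 5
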